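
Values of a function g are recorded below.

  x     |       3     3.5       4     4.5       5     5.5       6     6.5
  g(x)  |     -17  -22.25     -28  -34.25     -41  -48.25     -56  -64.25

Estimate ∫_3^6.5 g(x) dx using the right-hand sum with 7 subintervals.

-147

Δx = 0.5.
Sum = 0.5·[(-22.25) + (-28) + (-34.25) + (-41) + (-48.25) + (-56) + (-64.25)] = -147.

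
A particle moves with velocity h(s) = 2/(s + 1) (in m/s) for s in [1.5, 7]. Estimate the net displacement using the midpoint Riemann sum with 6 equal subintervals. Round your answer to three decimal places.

Δs = (7 − 1.5)/6 = 11/12.
Midpoints: 47/24, 2.875, 91/24, 113/24, 5.625, 157/24.
h(47/24) = 48/71, h(2.875) = 16/31, h(91/24) = 48/115, h(113/24) = 48/137, h(5.625) = 16/53, h(157/24) = 48/181.
Sum = Δs · [h(47/24) + h(2.875) + h(91/24) + ...].
Sum ≈ 2.316.

2.316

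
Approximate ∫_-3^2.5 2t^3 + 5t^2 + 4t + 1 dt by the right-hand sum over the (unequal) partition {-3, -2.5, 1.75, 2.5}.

195.2578125

Subinterval widths: 0.5, 4.25, 0.75.
Right endpoints: -2.5, 1.75, 2.5.
f(-2.5) = -9, f(1.75) = 34.03125, f(2.5) = 73.5.
Sum = Σ Δt_i · f(t_i).
Sum = 195.2578125.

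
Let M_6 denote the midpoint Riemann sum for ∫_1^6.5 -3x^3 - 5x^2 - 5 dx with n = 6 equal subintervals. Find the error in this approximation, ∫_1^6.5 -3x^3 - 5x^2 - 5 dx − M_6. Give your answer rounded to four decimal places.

Exact integral: ∫_1^6.5 f(x) dx ≈ -1821.588542.
M_6 ≈ -1806.664858.
Error ≈ -1821.588542 − (-1806.664858) ≈ -14.9237.

-14.9237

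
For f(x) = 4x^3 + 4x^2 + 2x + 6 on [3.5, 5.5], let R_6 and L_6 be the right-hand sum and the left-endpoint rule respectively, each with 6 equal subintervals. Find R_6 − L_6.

190

R_6 ≈ 1056.8148148.
L_6 ≈ 866.8148148.
R_6 − L_6 = 190.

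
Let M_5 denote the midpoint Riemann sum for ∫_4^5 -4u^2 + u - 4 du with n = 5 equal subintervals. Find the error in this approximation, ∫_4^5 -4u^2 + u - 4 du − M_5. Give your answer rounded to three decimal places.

Exact integral: ∫_4^5 f(u) du ≈ -80.83333.
M_5 = -80.82.
Error ≈ -80.83333 − (-80.82) ≈ -0.013.

-0.013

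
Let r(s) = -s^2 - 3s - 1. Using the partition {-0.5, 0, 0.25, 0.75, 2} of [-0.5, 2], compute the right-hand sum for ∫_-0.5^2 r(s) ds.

-16.609375

Subinterval widths: 0.5, 0.25, 0.5, 1.25.
Right endpoints: 0, 0.25, 0.75, 2.
r(0) = -1, r(0.25) = -1.8125, r(0.75) = -3.8125, r(2) = -11.
Sum = Σ Δs_i · r(s_i).
Sum = -16.609375.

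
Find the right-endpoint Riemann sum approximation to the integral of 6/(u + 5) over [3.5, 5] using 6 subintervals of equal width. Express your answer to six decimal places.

Δu = (5 − 3.5)/6 = 0.25.
Right endpoints: 3.75, 4, 4.25, 4.5, 4.75, 5.
f(3.75) = 24/35, f(4) = 2/3, f(4.25) = 24/37, f(4.5) = 12/19, f(4.75) = 8/13, f(5) = 0.6.
Sum = Δu · [f(3.75) + f(4) + f(4.25) + ...].
Sum ≈ 0.961998.

0.961998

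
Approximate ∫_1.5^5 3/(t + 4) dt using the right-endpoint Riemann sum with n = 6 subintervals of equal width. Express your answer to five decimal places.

Δt = (5 − 1.5)/6 = 7/12.
Right endpoints: 25/12, 8/3, 3.25, 23/6, 53/12, 5.
f(25/12) = 36/73, f(8/3) = 0.45, f(3.25) = 12/29, f(23/6) = 18/47, f(53/12) = 36/101, f(5) = 1/3.
Sum = Δt · [f(25/12) + f(8/3) + f(3.25) + ...].
Sum ≈ 1.41732.

1.41732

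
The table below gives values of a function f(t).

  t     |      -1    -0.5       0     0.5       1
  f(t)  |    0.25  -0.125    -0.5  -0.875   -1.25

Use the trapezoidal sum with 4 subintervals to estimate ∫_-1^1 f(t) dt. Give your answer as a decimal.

-1

Δt = 0.5.
T_4 = (0.5/2)·[0.25 + 2·(-0.125) + 2·(-0.5) + 2·(-0.875) + (-1.25)] = -1.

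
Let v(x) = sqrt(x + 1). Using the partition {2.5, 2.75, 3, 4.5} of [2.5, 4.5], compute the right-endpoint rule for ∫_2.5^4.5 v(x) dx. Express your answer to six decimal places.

4.501935

Subinterval widths: 0.25, 0.25, 1.5.
Right endpoints: 2.75, 3, 4.5.
v(2.75) ≈ 1.936492, v(3) ≈ 2.000000, v(4.5) ≈ 2.345208.
Sum = Σ Δx_i · v(x_i).
Sum ≈ 4.501935.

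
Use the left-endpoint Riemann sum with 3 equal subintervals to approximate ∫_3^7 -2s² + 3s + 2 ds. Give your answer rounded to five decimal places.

Δs = (7 − 3)/3 = 4/3.
Left endpoints: 3, 13/3, 17/3.
f(3) = -7, f(13/3) = -203/9, f(17/3) = -407/9.
Sum = Δs · [f(3) + f(13/3) + f(17/3)].
Sum ≈ -99.70370.

-99.70370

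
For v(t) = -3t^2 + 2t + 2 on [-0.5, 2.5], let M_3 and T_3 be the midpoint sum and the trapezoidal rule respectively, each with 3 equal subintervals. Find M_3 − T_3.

2.25

M_3 = -3.
T_3 = -5.25.
M_3 − T_3 = 2.25.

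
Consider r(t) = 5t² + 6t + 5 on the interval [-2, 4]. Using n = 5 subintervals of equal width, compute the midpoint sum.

Δt = (4 − (-2))/5 = 1.2.
Midpoints: -1.4, -0.2, 1, 2.2, 3.4.
r(-1.4) = 6.4, r(-0.2) = 4, r(1) = 16, r(2.2) = 42.4, r(3.4) = 83.2.
Sum = Δt · [r(-1.4) + r(-0.2) + r(1) + r(2.2) + r(3.4)].
Sum = 182.4.

182.4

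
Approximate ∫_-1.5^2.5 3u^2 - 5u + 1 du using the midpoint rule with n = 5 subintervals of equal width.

Δu = (2.5 − (-1.5))/5 = 0.8.
Midpoints: -1.1, -0.3, 0.5, 1.3, 2.1.
f(-1.1) = 10.13, f(-0.3) = 2.77, f(0.5) = -0.75, f(1.3) = -0.43, f(2.1) = 3.73.
Sum = Δu · [f(-1.1) + f(-0.3) + f(0.5) + f(1.3) + f(2.1)].
Sum = 12.36.

12.36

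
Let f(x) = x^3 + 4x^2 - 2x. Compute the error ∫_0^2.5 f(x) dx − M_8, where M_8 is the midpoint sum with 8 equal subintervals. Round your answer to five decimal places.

Exact integral: ∫_0^2.5 f(x) dx ≈ 24.3489583.
M_8 ≈ 24.1912842.
Error ≈ 24.3489583 − 24.1912842 ≈ 0.15767.

0.15767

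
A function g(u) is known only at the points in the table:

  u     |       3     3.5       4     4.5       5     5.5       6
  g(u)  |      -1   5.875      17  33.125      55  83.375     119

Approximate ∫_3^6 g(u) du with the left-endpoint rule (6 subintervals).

Δu = 0.5.
Sum = 0.5·[(-1) + 5.875 + 17 + 33.125 + 55 + 83.375] = 96.6875.

96.6875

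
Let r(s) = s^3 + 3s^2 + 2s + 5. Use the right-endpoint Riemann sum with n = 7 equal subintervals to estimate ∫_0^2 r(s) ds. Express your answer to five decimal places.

Δs = (2 − 0)/7 = 2/7.
Right endpoints: 2/7, 4/7, 6/7, 8/7, 10/7, 12/7, 2.
r(2/7) = 2003/343, r(4/7) = 2507/343, r(6/7) = 3275/343, r(8/7) = 4355/343, r(10/7) = 5795/343, r(12/7) = 7643/343, r(2) = 29.
Sum = Δs · [r(2/7) + r(4/7) + r(6/7) + ...].
Sum ≈ 29.59184.

29.59184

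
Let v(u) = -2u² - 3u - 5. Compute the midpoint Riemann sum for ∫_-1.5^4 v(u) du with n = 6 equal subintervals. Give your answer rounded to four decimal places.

-92.2714

Δu = (4 − (-1.5))/6 = 11/12.
Midpoints: -25/24, -0.125, 19/24, 41/24, 2.625, 85/24.
v(-25/24) = -1165/288, v(-0.125) = -4.65625, v(19/24) = -2485/288, v(41/24) = -4597/288, v(2.625) = -26.65625, v(85/24) = -11725/288.
Sum = Δu · [v(-25/24) + v(-0.125) + v(19/24) + ...].
Sum ≈ -92.2714.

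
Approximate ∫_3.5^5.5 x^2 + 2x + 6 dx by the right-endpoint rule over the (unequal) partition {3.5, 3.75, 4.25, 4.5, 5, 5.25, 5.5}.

Subinterval widths: 0.25, 0.5, 0.25, 0.5, 0.25, 0.25.
Right endpoints: 3.75, 4.25, 4.5, 5, 5.25, 5.5.
f(3.75) = 27.5625, f(4.25) = 32.5625, f(4.5) = 35.25, f(5) = 41, f(5.25) = 44.0625, f(5.5) = 47.25.
Sum = Σ Δx_i · f(x_i).
Sum = 75.3125.

75.3125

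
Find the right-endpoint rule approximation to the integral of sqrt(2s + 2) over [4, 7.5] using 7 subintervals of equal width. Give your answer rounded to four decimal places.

Δs = (7.5 − 4)/7 = 0.5.
Right endpoints: 4.5, 5, 5.5, 6, 6.5, 7, 7.5.
f(4.5) ≈ 3.3166, f(5) ≈ 3.4641, f(5.5) ≈ 3.6056, f(6) ≈ 3.7417, f(6.5) ≈ 3.8730, f(7) ≈ 4.0000, f(7.5) ≈ 4.1231.
Sum = Δs · [f(4.5) + f(5) + f(5.5) + ...].
Sum ≈ 13.0620.

13.0620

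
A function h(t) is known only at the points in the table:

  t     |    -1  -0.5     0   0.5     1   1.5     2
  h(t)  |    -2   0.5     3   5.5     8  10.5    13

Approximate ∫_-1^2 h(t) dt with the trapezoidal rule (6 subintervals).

16.5

Δt = 0.5.
T_6 = (0.5/2)·[(-2) + 2·0.5 + 2·3 + 2·5.5 + 2·8 + 2·10.5 + 13] = 16.5.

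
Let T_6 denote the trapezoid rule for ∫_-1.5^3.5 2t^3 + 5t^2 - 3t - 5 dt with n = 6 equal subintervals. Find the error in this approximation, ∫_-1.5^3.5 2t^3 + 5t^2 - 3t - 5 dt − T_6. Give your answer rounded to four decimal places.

Exact integral: ∫_-1.5^3.5 f(t) dt ≈ 109.583333.
T_6 ≈ 115.949074.
Error ≈ 109.583333 − 115.949074 ≈ -6.3657.

-6.3657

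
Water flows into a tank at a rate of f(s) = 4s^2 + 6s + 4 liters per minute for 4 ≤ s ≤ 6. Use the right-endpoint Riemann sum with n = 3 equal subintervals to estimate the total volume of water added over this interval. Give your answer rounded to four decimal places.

Δs = (6 − 4)/3 = 2/3.
Right endpoints: 14/3, 16/3, 6.
f(14/3) = 1072/9, f(16/3) = 1348/9, f(6) = 184.
Sum = Δs · [f(14/3) + f(16/3) + f(6)].
Sum ≈ 301.9259.

301.9259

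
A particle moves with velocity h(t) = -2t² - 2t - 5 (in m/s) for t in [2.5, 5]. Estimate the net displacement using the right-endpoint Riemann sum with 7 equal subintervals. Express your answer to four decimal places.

Δt = (5 − 2.5)/7 = 5/14.
Right endpoints: 20/7, 45/14, 25/7, 55/14, 30/7, 65/14, 5.
h(20/7) = -1325/49, h(45/14) = -3145/98, h(25/7) = -1845/49, h(55/14) = -4285/98, h(30/7) = -2465/49, h(65/14) = -5625/98, h(5) = -65.
Sum = Δt · [h(20/7) + h(45/14) + h(25/7) + ...].
Sum ≈ -111.8622.

-111.8622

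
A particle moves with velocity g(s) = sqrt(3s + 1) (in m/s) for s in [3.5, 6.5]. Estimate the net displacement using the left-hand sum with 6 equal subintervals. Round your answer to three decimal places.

11.673

Δs = (6.5 − 3.5)/6 = 0.5.
Left endpoints: 3.5, 4, 4.5, 5, 5.5, 6.
g(3.5) ≈ 3.391, g(4) ≈ 3.606, g(4.5) ≈ 3.808, g(5) ≈ 4.000, g(5.5) ≈ 4.183, g(6) ≈ 4.359.
Sum = Δs · [g(3.5) + g(4) + g(4.5) + ...].
Sum ≈ 11.673.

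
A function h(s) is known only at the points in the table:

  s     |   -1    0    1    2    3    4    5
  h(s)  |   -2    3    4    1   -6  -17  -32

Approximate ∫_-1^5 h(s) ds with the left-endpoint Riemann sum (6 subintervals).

Δs = 1.
Sum = 1·[(-2) + 3 + 4 + 1 + (-6) + (-17)] = -17.

-17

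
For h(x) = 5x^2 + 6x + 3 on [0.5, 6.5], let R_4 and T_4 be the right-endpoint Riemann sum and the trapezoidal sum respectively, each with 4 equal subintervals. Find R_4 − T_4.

R_4 = 797.25.
T_4 = 612.75.
R_4 − T_4 = 184.5.

184.5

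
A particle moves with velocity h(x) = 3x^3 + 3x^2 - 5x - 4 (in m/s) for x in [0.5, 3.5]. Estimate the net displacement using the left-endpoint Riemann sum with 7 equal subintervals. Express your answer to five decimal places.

Δx = (3.5 − 0.5)/7 = 3/7.
Left endpoints: 0.5, 13/14, 19/14, 25/14, 31/14, 37/14, 43/14.
h(0.5) = -5.375, h(13/14) = -10027/2744, h(19/14) = 6143/2744, h(25/14) = 37649/2744, h(31/14) = 88379/2744, h(37/14) = 162221/2744, h(43/14) = 263063/2744.
Sum = Δx · [h(0.5) + h(13/14) + h(19/14) + ...].
Sum ≈ 83.19643.

83.19643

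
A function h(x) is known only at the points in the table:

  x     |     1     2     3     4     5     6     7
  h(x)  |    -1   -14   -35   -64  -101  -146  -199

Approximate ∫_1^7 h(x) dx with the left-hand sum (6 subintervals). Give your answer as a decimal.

Δx = 1.
Sum = 1·[(-1) + (-14) + (-35) + (-64) + (-101) + (-146)] = -361.

-361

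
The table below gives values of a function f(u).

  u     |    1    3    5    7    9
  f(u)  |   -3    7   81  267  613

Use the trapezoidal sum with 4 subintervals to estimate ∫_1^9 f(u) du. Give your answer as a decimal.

1320

Δu = 2.
T_4 = (2/2)·[(-3) + 2·7 + 2·81 + 2·267 + 613] = 1320.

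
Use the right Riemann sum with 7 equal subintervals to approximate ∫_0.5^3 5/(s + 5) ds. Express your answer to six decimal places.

1.823663

Δs = (3 − 0.5)/7 = 5/14.
Right endpoints: 6/7, 17/14, 11/7, 27/14, 16/7, 37/14, 3.
f(6/7) = 35/41, f(17/14) = 70/87, f(11/7) = 35/46, f(27/14) = 70/97, f(16/7) = 35/51, f(37/14) = 70/107, f(3) = 0.625.
Sum = Δs · [f(6/7) + f(17/14) + f(11/7) + ...].
Sum ≈ 1.823663.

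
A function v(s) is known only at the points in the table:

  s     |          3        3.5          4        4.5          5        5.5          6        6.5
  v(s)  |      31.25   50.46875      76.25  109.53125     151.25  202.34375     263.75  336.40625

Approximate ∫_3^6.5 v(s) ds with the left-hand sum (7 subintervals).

Δs = 0.5.
Sum = 0.5·[31.25 + 50.46875 + 76.25 + 109.53125 + 151.25 + 202.34375 + 263.75] = 442.421875.

442.421875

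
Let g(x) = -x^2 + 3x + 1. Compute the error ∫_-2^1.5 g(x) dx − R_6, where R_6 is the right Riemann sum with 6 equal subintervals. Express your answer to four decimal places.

-3.3744

Exact integral: ∫_-2^1.5 g(x) dx ≈ -2.916667.
R_6 ≈ 0.457755.
Error ≈ -2.916667 − 0.457755 ≈ -3.3744.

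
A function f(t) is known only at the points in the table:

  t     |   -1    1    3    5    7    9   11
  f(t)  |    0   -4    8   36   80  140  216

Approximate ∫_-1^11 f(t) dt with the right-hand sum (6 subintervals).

952

Δt = 2.
Sum = 2·[(-4) + 8 + 36 + 80 + 140 + 216] = 952.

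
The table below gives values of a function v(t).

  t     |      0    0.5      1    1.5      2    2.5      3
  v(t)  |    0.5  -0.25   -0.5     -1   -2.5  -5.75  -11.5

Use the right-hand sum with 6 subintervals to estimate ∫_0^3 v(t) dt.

-10.75

Δt = 0.5.
Sum = 0.5·[(-0.25) + (-0.5) + (-1) + (-2.5) + (-5.75) + (-11.5)] = -10.75.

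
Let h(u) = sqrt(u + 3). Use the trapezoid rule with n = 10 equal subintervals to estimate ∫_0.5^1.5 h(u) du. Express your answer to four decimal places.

Δu = (1.5 − 0.5)/10 = 0.1.
h(0.5) ≈ 1.8708, h(0.6) ≈ 1.8974, h(0.7) ≈ 1.9235, h(0.8) ≈ 1.9494, h(0.9) ≈ 1.9748, h(1) ≈ 2.0000, h(1.1) ≈ 2.0248, h(1.2) ≈ 2.0494, h(1.3) ≈ 2.0736, h(1.4) ≈ 2.0976, h(1.5) ≈ 2.1213.
T_10 = (Δu/2)·[h(u_0) + 2h(u_1) + ... + 2h(u_{9}) + h(u_10)].
Sum ≈ 1.9987.

1.9987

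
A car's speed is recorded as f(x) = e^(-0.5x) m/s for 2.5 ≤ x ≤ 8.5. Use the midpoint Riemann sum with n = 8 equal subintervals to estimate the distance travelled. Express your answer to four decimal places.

Δx = (8.5 − 2.5)/8 = 0.75.
Midpoints: 2.875, 3.625, 4.375, 5.125, 5.875, 6.625, 7.375, 8.125.
f(2.875) ≈ 0.2375, f(3.625) ≈ 0.1632, f(4.375) ≈ 0.1122, f(5.125) ≈ 0.0771, f(5.875) ≈ 0.0530, f(6.625) ≈ 0.0364, f(7.375) ≈ 0.0250, f(8.125) ≈ 0.0172.
Sum = Δx · [f(2.875) + f(3.625) + f(4.375) + ...].
Sum ≈ 0.5413.

0.5413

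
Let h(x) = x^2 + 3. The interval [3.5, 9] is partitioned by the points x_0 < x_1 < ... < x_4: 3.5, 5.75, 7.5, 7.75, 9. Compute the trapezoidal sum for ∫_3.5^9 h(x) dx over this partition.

Subinterval widths: 2.25, 1.75, 0.25, 1.25.
h(3.5) = 15.25, h(5.75) = 36.0625, h(7.5) = 59.25, h(7.75) = 63.0625, h(9) = 84.
On each subinterval the trapezoid contributes (Δx_i/2)·[h(x_{i-1}) + h(x_i)].
Sum = 248.328125.

248.328125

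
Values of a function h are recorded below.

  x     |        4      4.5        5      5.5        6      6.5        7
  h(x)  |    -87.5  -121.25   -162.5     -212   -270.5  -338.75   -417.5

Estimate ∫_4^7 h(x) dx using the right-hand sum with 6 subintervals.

-761.25

Δx = 0.5.
Sum = 0.5·[(-121.25) + (-162.5) + (-212) + (-270.5) + (-338.75) + (-417.5)] = -761.25.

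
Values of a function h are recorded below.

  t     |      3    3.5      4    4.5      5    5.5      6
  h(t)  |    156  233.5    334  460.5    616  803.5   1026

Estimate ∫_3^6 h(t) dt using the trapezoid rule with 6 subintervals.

Δt = 0.5.
T_6 = (0.5/2)·[156 + 2·233.5 + 2·334 + 2·460.5 + 2·616 + 2·803.5 + 1026] = 1519.25.

1519.25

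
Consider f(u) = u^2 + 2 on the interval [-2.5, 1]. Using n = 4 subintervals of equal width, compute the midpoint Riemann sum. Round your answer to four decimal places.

Δu = (1 − (-2.5))/4 = 0.875.
Midpoints: -2.0625, -1.1875, -0.3125, 0.5625.
f(-2.0625) = 6.25390625, f(-1.1875) = 3.41015625, f(-0.3125) = 2.09765625, f(0.5625) = 2.31640625.
Sum = Δu · [f(-2.0625) + f(-1.1875) + f(-0.3125) + f(0.5625)].
Sum ≈ 12.3184.

12.3184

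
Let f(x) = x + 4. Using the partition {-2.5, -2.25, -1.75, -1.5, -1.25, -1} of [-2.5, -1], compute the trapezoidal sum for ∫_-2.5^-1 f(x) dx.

3.375

Subinterval widths: 0.25, 0.5, 0.25, 0.25, 0.25.
f(-2.5) = 1.5, f(-2.25) = 1.75, f(-1.75) = 2.25, f(-1.5) = 2.5, f(-1.25) = 2.75, f(-1) = 3.
On each subinterval the trapezoid contributes (Δx_i/2)·[f(x_{i-1}) + f(x_i)].
Sum = 3.375.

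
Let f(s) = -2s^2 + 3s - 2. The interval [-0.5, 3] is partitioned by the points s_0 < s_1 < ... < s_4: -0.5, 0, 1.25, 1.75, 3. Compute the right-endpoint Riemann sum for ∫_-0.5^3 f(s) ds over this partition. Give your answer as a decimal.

Subinterval widths: 0.5, 1.25, 0.5, 1.25.
Right endpoints: 0, 1.25, 1.75, 3.
f(0) = -2, f(1.25) = -1.375, f(1.75) = -2.875, f(3) = -11.
Sum = Σ Δs_i · f(s_i).
Sum = -17.90625.

-17.90625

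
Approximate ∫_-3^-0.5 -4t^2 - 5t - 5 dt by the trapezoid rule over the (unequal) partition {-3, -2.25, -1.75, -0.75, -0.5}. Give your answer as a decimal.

-27.5

Subinterval widths: 0.75, 0.5, 1, 0.25.
f(-3) = -26, f(-2.25) = -14, f(-1.75) = -8.5, f(-0.75) = -3.5, f(-0.5) = -3.5.
On each subinterval the trapezoid contributes (Δt_i/2)·[f(t_{i-1}) + f(t_i)].
Sum = -27.5.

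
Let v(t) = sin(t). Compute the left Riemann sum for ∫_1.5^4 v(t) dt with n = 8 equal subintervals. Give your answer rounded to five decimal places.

0.99259

Δt = (4 − 1.5)/8 = 0.3125.
Left endpoints: 1.5, 1.8125, 2.125, 2.4375, 2.75, 3.0625, 3.375, 3.6875.
v(1.5) ≈ 0.99749, v(1.8125) ≈ 0.97093, v(2.125) ≈ 0.85032, v(2.4375) ≈ 0.64734, v(2.75) ≈ 0.38166, v(3.0625) ≈ 0.07901, v(3.375) ≈ -0.23129, v(3.6875) ≈ -0.51919.
Sum = Δt · [v(1.5) + v(1.8125) + v(2.125) + ...].
Sum ≈ 0.99259.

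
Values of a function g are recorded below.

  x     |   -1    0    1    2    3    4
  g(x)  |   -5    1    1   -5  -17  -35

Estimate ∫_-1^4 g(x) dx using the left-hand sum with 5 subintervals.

-25

Δx = 1.
Sum = 1·[(-5) + 1 + 1 + (-5) + (-17)] = -25.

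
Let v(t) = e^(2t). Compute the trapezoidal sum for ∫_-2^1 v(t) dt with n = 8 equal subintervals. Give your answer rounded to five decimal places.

3.85652

Δt = (1 − (-2))/8 = 0.375.
v(-2) ≈ 0.01832, v(-1.625) ≈ 0.03877, v(-1.25) ≈ 0.08208, v(-0.875) ≈ 0.17377, v(-0.5) ≈ 0.36788, v(-0.125) ≈ 0.77880, v(0.25) ≈ 1.64872, v(0.625) ≈ 3.49034, v(1) ≈ 7.38906.
T_8 = (Δt/2)·[v(t_0) + 2v(t_1) + ... + 2v(t_{7}) + v(t_8)].
Sum ≈ 3.85652.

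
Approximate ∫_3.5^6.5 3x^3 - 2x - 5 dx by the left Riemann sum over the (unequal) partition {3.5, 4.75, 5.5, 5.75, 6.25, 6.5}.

952.46875

Subinterval widths: 1.25, 0.75, 0.25, 0.5, 0.25.
Left endpoints: 3.5, 4.75, 5.5, 5.75, 6.25.
f(3.5) = 116.625, f(4.75) = 307.015625, f(5.5) = 483.125, f(5.75) = 553.828125, f(6.25) = 714.921875.
Sum = Σ Δx_i · f(x_i).
Sum = 952.46875.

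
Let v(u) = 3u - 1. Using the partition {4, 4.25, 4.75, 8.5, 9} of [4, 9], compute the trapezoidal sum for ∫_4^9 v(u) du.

92.5

Subinterval widths: 0.25, 0.5, 3.75, 0.5.
v(4) = 11, v(4.25) = 11.75, v(4.75) = 13.25, v(8.5) = 24.5, v(9) = 26.
On each subinterval the trapezoid contributes (Δu_i/2)·[v(u_{i-1}) + v(u_i)].
Sum = 92.5.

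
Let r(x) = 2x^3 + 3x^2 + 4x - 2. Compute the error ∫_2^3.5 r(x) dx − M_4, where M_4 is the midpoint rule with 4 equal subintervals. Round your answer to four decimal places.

Exact integral: ∫_2^3.5 r(x) dx = 115.40625.
M_4 ≈ 115.063477.
Error ≈ 115.40625 − 115.063477 ≈ 0.3428.

0.3428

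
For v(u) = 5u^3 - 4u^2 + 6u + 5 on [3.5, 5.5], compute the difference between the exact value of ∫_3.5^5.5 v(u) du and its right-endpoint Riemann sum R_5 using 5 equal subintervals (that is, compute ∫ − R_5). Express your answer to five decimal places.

-114.88667

Exact integral: ∫_3.5^5.5 v(u) du ≈ 855.5833333.
R_5 = 970.47.
Error ≈ 855.5833333 − 970.47 ≈ -114.88667.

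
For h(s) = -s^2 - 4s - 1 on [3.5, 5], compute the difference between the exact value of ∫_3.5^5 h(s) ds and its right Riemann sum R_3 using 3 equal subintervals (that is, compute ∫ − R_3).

4.75

Exact integral: ∫_3.5^5 h(s) ds = -54.375.
R_3 = -59.125.
Error = -54.375 − (-59.125) = 4.75.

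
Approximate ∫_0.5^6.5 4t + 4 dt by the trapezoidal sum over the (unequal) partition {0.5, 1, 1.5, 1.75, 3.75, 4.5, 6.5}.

108

Subinterval widths: 0.5, 0.5, 0.25, 2, 0.75, 2.
f(0.5) = 6, f(1) = 8, f(1.5) = 10, f(1.75) = 11, f(3.75) = 19, f(4.5) = 22, f(6.5) = 30.
On each subinterval the trapezoid contributes (Δt_i/2)·[f(t_{i-1}) + f(t_i)].
Sum = 108.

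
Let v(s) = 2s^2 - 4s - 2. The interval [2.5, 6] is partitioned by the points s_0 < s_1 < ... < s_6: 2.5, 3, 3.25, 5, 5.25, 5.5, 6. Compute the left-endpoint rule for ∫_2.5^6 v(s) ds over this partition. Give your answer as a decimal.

Subinterval widths: 0.5, 0.25, 1.75, 0.25, 0.25, 0.5.
Left endpoints: 2.5, 3, 3.25, 5, 5.25, 5.5.
v(2.5) = 0.5, v(3) = 4, v(3.25) = 6.125, v(5) = 28, v(5.25) = 32.125, v(5.5) = 36.5.
Sum = Σ Δs_i · v(s_i).
Sum = 45.25.

45.25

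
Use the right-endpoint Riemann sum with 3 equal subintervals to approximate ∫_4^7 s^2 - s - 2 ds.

Δs = (7 − 4)/3 = 1.
Right endpoints: 5, 6, 7.
f(5) = 18, f(6) = 28, f(7) = 40.
Sum = Δs · [f(5) + f(6) + f(7)].
Sum = 86.

86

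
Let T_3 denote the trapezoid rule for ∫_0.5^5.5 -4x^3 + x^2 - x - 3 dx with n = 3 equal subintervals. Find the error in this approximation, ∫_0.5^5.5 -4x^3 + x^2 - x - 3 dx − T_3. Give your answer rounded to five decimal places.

Exact integral: ∫_0.5^5.5 f(x) dx ≈ -889.5833333.
T_3 ≈ -970.6018519.
Error ≈ -889.5833333 − (-970.6018519) ≈ 81.01852.

81.01852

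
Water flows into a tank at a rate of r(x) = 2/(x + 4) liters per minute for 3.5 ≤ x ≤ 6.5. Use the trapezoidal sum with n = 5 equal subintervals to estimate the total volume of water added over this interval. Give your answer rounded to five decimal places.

Δx = (6.5 − 3.5)/5 = 0.6.
r(3.5) = 4/15, r(4.1) = 20/81, r(4.7) = 20/87, r(5.3) = 20/93, r(5.9) = 20/99, r(6.5) = 4/21.
T_5 = (Δx/2)·[r(x_0) + 2r(x_1) + ... + 2r(x_{4}) + r(x_5)].
Sum ≈ 0.67347.

0.67347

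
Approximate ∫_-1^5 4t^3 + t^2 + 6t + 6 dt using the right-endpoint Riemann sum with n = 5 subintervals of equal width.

Δt = (5 − (-1))/5 = 1.2.
Right endpoints: 0.2, 1.4, 2.6, 3.8, 5.
f(0.2) = 7.272, f(1.4) = 27.336, f(2.6) = 98.664, f(3.8) = 262.728, f(5) = 561.
Sum = Δt · [f(0.2) + f(1.4) + f(2.6) + f(3.8) + f(5)].
Sum = 1148.4.

1148.4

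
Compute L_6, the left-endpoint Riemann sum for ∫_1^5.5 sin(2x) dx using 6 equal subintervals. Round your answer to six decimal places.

Δx = (5.5 − 1)/6 = 0.75.
Left endpoints: 1, 1.75, 2.5, 3.25, 4, 4.75.
f(1) ≈ 0.909297, f(1.75) ≈ -0.350783, f(2.5) ≈ -0.958924, f(3.25) ≈ 0.215120, f(4) ≈ 0.989358, f(4.75) ≈ -0.075151.
Sum = Δx · [f(1) + f(1.75) + f(2.5) + ...].
Sum ≈ 0.546688.

0.546688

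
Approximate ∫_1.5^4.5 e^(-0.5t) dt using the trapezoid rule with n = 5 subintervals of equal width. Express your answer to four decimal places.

0.7394

Δt = (4.5 − 1.5)/5 = 0.6.
f(1.5) ≈ 0.4724, f(2.1) ≈ 0.3499, f(2.7) ≈ 0.2592, f(3.3) ≈ 0.1920, f(3.9) ≈ 0.1423, f(4.5) ≈ 0.1054.
T_5 = (Δt/2)·[f(t_0) + 2f(t_1) + ... + 2f(t_{4}) + f(t_5)].
Sum ≈ 0.7394.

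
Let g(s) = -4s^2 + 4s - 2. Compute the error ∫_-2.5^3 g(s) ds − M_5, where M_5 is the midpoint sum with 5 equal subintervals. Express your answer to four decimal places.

-2.2183

Exact integral: ∫_-2.5^3 g(s) ds ≈ -62.333333.
M_5 = -60.115.
Error ≈ -62.333333 − (-60.115) ≈ -2.2183.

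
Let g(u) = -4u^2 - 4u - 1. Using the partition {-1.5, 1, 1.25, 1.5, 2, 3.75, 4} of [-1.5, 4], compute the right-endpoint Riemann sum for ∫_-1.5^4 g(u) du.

-188.75

Subinterval widths: 2.5, 0.25, 0.25, 0.5, 1.75, 0.25.
Right endpoints: 1, 1.25, 1.5, 2, 3.75, 4.
g(1) = -9, g(1.25) = -12.25, g(1.5) = -16, g(2) = -25, g(3.75) = -72.25, g(4) = -81.
Sum = Σ Δu_i · g(u_i).
Sum = -188.75.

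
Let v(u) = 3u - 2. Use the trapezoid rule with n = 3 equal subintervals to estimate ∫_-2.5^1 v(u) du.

-14.875

Δu = (1 − (-2.5))/3 = 7/6.
v(-2.5) = -9.5, v(-4/3) = -6, v(-1/6) = -2.5, v(1) = 1.
T_3 = (Δu/2)·[v(u_0) + 2v(u_1) + 2v(u_2) + v(u_3)].
Sum = -14.875.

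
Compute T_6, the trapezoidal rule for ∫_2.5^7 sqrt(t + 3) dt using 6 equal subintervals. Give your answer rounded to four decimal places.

12.4802

Δt = (7 − 2.5)/6 = 0.75.
f(2.5) ≈ 2.3452, f(3.25) ≈ 2.5000, f(4) ≈ 2.6458, f(4.75) ≈ 2.7839, f(5.5) ≈ 2.9155, f(6.25) ≈ 3.0414, f(7) ≈ 3.1623.
T_6 = (Δt/2)·[f(t_0) + 2f(t_1) + ... + 2f(t_{5}) + f(t_6)].
Sum ≈ 12.4802.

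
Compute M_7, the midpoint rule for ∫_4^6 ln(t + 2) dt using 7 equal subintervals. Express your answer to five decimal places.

Δt = (6 − 4)/7 = 2/7.
Midpoints: 29/7, 31/7, 33/7, 5, 37/7, 39/7, 41/7.
f(29/7) ≈ 1.81529, f(31/7) ≈ 1.86075, f(33/7) ≈ 1.90424, f(5) ≈ 1.94591, f(37/7) ≈ 1.98592, f(39/7) ≈ 2.02438, f(41/7) ≈ 2.06142.
Sum = Δt · [f(29/7) + f(31/7) + f(33/7) + ...].
Sum ≈ 3.88512.

3.88512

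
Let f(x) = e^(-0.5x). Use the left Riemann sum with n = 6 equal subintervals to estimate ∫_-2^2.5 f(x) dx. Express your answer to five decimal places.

5.83233

Δx = (2.5 − (-2))/6 = 0.75.
Left endpoints: -2, -1.25, -0.5, 0.25, 1, 1.75.
f(-2) ≈ 2.71828, f(-1.25) ≈ 1.86825, f(-0.5) ≈ 1.28403, f(0.25) ≈ 0.88250, f(1) ≈ 0.60653, f(1.75) ≈ 0.41686.
Sum = Δx · [f(-2) + f(-1.25) + f(-0.5) + ...].
Sum ≈ 5.83233.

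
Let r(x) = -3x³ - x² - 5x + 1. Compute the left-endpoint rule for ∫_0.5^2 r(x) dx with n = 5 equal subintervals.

Δx = (2 − 0.5)/5 = 0.3.
Left endpoints: 0.5, 0.8, 1.1, 1.4, 1.7.
r(0.5) = -2.125, r(0.8) = -5.176, r(1.1) = -9.703, r(1.4) = -16.192, r(1.7) = -25.129.
Sum = Δx · [r(0.5) + r(0.8) + r(1.1) + r(1.4) + r(1.7)].
Sum = -17.4975.

-17.4975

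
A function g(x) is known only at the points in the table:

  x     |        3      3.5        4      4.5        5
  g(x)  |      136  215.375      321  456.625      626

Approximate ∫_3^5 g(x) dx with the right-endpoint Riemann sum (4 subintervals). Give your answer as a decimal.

809.5

Δx = 0.5.
Sum = 0.5·[215.375 + 321 + 456.625 + 626] = 809.5.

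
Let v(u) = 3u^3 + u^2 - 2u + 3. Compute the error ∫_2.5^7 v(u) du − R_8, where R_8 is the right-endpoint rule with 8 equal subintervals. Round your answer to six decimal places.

Exact integral: ∫_2.5^7 v(u) du = 1851.328125.
R_8 ≈ 2147.42504883.
Error ≈ 1851.328125 − 2147.42504883 ≈ -296.096924.

-296.096924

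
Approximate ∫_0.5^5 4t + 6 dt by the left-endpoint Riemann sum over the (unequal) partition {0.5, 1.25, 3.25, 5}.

Subinterval widths: 0.75, 2, 1.75.
Left endpoints: 0.5, 1.25, 3.25.
f(0.5) = 8, f(1.25) = 11, f(3.25) = 19.
Sum = Σ Δt_i · f(t_i).
Sum = 61.25.

61.25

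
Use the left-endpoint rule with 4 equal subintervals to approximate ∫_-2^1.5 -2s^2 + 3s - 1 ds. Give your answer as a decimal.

Δs = (1.5 − (-2))/4 = 0.875.
Left endpoints: -2, -1.125, -0.25, 0.625.
f(-2) = -15, f(-1.125) = -6.90625, f(-0.25) = -1.875, f(0.625) = 0.09375.
Sum = Δs · [f(-2) + f(-1.125) + f(-0.25) + f(0.625)].
Sum = -20.7265625.

-20.7265625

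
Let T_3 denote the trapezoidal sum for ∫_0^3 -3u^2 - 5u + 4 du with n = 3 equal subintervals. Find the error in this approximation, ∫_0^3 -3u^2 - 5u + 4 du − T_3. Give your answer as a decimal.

1.5

Exact integral: ∫_0^3 f(u) du = -37.5.
T_3 = -39.
Error = -37.5 − (-39) = 1.5.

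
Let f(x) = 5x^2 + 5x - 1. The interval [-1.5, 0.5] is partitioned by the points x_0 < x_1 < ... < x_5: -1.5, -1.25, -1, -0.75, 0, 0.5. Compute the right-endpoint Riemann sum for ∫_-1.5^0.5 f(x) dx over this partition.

Subinterval widths: 0.25, 0.25, 0.25, 0.75, 0.5.
Right endpoints: -1.25, -1, -0.75, 0, 0.5.
f(-1.25) = 0.5625, f(-1) = -1, f(-0.75) = -1.9375, f(0) = -1, f(0.5) = 2.75.
Sum = Σ Δx_i · f(x_i).
Sum = 0.03125.

0.03125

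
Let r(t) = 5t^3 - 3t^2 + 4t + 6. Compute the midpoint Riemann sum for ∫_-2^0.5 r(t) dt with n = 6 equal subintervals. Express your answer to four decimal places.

-20.0315

Δt = (0.5 − (-2))/6 = 5/12.
Midpoints: -43/24, -1.375, -23/24, -13/24, -0.125, 7/24.
r(-43/24) = -546791/13824, r(-1.375) = -9303/512, r(-23/24) = -68971/13824, r(-13/24) = 29839/13824, r(-0.125) = 2787/512, r(7/24) = 97259/13824.
Sum = Δt · [r(-43/24) + r(-1.375) + r(-23/24) + ...].
Sum ≈ -20.0315.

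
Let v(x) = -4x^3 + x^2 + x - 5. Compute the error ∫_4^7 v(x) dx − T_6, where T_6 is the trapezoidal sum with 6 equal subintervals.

8.125

Exact integral: ∫_4^7 v(x) dx = -2050.5.
T_6 = -2058.625.
Error = -2050.5 − (-2058.625) = 8.125.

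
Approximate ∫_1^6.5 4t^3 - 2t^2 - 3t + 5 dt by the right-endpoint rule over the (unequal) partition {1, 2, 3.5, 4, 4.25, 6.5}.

2658.421875

Subinterval widths: 1, 1.5, 0.5, 0.25, 2.25.
Right endpoints: 2, 3.5, 4, 4.25, 6.5.
f(2) = 23, f(3.5) = 141.5, f(4) = 217, f(4.25) = 263.1875, f(6.5) = 999.5.
Sum = Σ Δt_i · f(t_i).
Sum = 2658.421875.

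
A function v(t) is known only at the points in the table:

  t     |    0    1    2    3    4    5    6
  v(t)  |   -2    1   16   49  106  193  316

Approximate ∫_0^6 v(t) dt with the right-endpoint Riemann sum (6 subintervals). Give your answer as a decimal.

681

Δt = 1.
Sum = 1·[1 + 16 + 49 + 106 + 193 + 316] = 681.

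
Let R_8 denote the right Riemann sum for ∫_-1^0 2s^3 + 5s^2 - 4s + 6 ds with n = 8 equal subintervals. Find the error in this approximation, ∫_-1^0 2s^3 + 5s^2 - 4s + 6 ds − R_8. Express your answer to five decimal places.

0.43229

Exact integral: ∫_-1^0 f(s) ds ≈ 9.1666667.
R_8 = 8.734375.
Error ≈ 9.1666667 − 8.734375 ≈ 0.43229.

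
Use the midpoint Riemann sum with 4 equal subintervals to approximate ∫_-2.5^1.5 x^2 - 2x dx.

10

Δx = (1.5 − (-2.5))/4 = 1.
Midpoints: -2, -1, 0, 1.
f(-2) = 8, f(-1) = 3, f(0) = 0, f(1) = -1.
Sum = Δx · [f(-2) + f(-1) + f(0) + f(1)].
Sum = 10.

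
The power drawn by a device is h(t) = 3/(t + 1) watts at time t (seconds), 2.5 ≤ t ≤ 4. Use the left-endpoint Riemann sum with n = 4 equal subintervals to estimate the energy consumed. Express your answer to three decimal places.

Δt = (4 − 2.5)/4 = 0.375.
Left endpoints: 2.5, 2.875, 3.25, 3.625.
h(2.5) = 6/7, h(2.875) = 24/31, h(3.25) = 12/17, h(3.625) = 24/37.
Sum = Δt · [h(2.5) + h(2.875) + h(3.25) + h(3.625)].
Sum ≈ 1.120.

1.120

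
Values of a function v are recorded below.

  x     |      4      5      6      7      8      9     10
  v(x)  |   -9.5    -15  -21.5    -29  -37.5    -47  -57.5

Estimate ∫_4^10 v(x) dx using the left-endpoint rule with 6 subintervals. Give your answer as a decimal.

-159.5

Δx = 1.
Sum = 1·[(-9.5) + (-15) + (-21.5) + (-29) + (-37.5) + (-47)] = -159.5.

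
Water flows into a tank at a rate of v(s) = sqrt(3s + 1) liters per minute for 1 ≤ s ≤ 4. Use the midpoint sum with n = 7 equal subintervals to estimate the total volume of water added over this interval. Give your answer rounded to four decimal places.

8.6408

Δs = (4 − 1)/7 = 3/7.
Midpoints: 17/14, 23/14, 29/14, 2.5, 41/14, 47/14, 53/14.
v(17/14) ≈ 2.1547, v(23/14) ≈ 2.4349, v(29/14) ≈ 2.6859, v(2.5) ≈ 2.9155, v(41/14) ≈ 3.1282, v(47/14) ≈ 3.3274, v(53/14) ≈ 3.5153.
Sum = Δs · [v(17/14) + v(23/14) + v(29/14) + ...].
Sum ≈ 8.6408.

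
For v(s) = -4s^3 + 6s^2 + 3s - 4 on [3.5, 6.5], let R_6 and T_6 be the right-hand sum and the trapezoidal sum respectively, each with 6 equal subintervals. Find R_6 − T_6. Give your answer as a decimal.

-184.5

R_6 = -1329.75.
T_6 = -1145.25.
R_6 − T_6 = -184.5.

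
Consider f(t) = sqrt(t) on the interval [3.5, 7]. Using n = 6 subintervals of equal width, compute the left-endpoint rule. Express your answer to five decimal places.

Δt = (7 − 3.5)/6 = 7/12.
Left endpoints: 3.5, 49/12, 14/3, 5.25, 35/6, 77/12.
f(3.5) ≈ 1.87083, f(49/12) ≈ 2.02073, f(14/3) ≈ 2.16025, f(5.25) ≈ 2.29129, f(35/6) ≈ 2.41523, f(77/12) ≈ 2.53311.
Sum = Δt · [f(3.5) + f(49/12) + f(14/3) + ...].
Sum ≈ 7.75334.

7.75334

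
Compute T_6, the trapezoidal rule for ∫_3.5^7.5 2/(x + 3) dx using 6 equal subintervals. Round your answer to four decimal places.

0.9602

Δx = (7.5 − 3.5)/6 = 2/3.
f(3.5) = 4/13, f(25/6) = 12/43, f(29/6) = 12/47, f(5.5) = 4/17, f(37/6) = 12/55, f(41/6) = 12/59, f(7.5) = 4/21.
T_6 = (Δx/2)·[f(x_0) + 2f(x_1) + ... + 2f(x_{5}) + f(x_6)].
Sum ≈ 0.9602.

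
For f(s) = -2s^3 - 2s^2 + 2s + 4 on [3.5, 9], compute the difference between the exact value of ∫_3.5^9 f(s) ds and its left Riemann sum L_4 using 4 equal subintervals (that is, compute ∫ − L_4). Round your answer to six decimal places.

Exact integral: ∫_3.5^9 f(s) ds ≈ -3572.13541667.
L_4 ≈ -2610.20117188.
Error ≈ -3572.13541667 − (-2610.20117188) ≈ -961.934245.

-961.934245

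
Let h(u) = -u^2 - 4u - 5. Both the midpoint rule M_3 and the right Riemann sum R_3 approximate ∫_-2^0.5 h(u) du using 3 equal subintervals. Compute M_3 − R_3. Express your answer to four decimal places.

M_3 ≈ -7.563657.
R_3 ≈ -10.601852.
M_3 − R_3 ≈ 3.0382.

3.0382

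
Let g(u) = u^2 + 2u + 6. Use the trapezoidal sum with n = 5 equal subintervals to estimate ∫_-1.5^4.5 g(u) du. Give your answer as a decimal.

86.94

Δu = (4.5 − (-1.5))/5 = 1.2.
g(-1.5) = 5.25, g(-0.3) = 5.49, g(0.9) = 8.61, g(2.1) = 14.61, g(3.3) = 23.49, g(4.5) = 35.25.
T_5 = (Δu/2)·[g(u_0) + 2g(u_1) + ... + 2g(u_{4}) + g(u_5)].
Sum = 86.94.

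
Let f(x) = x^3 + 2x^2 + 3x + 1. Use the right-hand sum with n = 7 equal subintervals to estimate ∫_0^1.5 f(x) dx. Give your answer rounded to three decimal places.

9.765

Δx = (1.5 − 0)/7 = 3/14.
Right endpoints: 3/14, 3/7, 9/14, 6/7, 15/14, 9/7, 1.5.
f(3/14) = 4787/2744, f(3/7) = 937/343, f(9/14) = 11033/2744, f(6/7) = 1945/343, f(15/14) = 21239/2744, f(9/7) = 3529/343, f(1.5) = 13.375.
Sum = Δx · [f(3/14) + f(3/7) + f(9/14) + ...].
Sum ≈ 9.765.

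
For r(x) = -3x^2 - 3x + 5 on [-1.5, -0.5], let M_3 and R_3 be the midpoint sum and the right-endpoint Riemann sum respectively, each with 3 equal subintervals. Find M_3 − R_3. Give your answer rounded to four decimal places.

-0.4167

M_3 ≈ 4.777778.
R_3 ≈ 5.194444.
M_3 − R_3 ≈ -0.4167.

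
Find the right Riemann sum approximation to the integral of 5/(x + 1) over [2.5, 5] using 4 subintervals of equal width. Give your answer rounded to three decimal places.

2.518

Δx = (5 − 2.5)/4 = 0.625.
Right endpoints: 3.125, 3.75, 4.375, 5.
f(3.125) = 40/33, f(3.75) = 20/19, f(4.375) = 40/43, f(5) = 5/6.
Sum = Δx · [f(3.125) + f(3.75) + f(4.375) + f(5)].
Sum ≈ 2.518.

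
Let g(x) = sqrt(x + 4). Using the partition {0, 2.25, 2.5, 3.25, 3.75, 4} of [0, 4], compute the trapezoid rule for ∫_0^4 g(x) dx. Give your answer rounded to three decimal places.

9.730

Subinterval widths: 2.25, 0.25, 0.75, 0.5, 0.25.
g(0) ≈ 2.000, g(2.25) ≈ 2.500, g(2.5) ≈ 2.550, g(3.25) ≈ 2.693, g(3.75) ≈ 2.784, g(4) ≈ 2.828.
On each subinterval the trapezoid contributes (Δx_i/2)·[g(x_{i-1}) + g(x_i)].
Sum ≈ 9.730.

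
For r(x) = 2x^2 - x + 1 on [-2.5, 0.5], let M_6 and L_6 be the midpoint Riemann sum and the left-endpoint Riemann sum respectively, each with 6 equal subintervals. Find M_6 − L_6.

M_6 = 16.375.
L_6 = 20.5.
M_6 − L_6 = -4.125.

-4.125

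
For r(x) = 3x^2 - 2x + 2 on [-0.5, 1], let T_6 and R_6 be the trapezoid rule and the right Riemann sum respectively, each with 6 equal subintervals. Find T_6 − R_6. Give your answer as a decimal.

0.09375

T_6 = 3.421875.
R_6 = 3.328125.
T_6 − R_6 = 0.09375.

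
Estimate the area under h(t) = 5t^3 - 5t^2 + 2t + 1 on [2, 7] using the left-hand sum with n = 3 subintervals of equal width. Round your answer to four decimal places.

Δt = (7 − 2)/3 = 5/3.
Left endpoints: 2, 11/3, 16/3.
h(2) = 25, h(11/3) = 5065/27, h(16/3) = 16955/27.
Sum = Δt · [h(2) + h(11/3) + h(16/3)].
Sum ≈ 1400.9259.

1400.9259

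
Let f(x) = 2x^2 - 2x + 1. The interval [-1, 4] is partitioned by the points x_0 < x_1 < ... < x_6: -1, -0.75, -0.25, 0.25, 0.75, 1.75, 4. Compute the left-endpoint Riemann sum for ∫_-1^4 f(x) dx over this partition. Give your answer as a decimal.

12.96875

Subinterval widths: 0.25, 0.5, 0.5, 0.5, 1, 2.25.
Left endpoints: -1, -0.75, -0.25, 0.25, 0.75, 1.75.
f(-1) = 5, f(-0.75) = 3.625, f(-0.25) = 1.625, f(0.25) = 0.625, f(0.75) = 0.625, f(1.75) = 3.625.
Sum = Σ Δx_i · f(x_i).
Sum = 12.96875.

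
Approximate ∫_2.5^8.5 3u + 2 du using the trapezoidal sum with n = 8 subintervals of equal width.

111

Δu = (8.5 − 2.5)/8 = 0.75.
f(2.5) = 9.5, f(3.25) = 11.75, f(4) = 14, f(4.75) = 16.25, f(5.5) = 18.5, f(6.25) = 20.75, f(7) = 23, f(7.75) = 25.25, f(8.5) = 27.5.
T_8 = (Δu/2)·[f(u_0) + 2f(u_1) + ... + 2f(u_{7}) + f(u_8)].
Sum = 111.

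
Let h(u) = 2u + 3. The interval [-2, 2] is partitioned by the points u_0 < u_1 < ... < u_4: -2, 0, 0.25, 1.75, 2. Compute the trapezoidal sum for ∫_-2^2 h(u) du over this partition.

12

Subinterval widths: 2, 0.25, 1.5, 0.25.
h(-2) = -1, h(0) = 3, h(0.25) = 3.5, h(1.75) = 6.5, h(2) = 7.
On each subinterval the trapezoid contributes (Δu_i/2)·[h(u_{i-1}) + h(u_i)].
Sum = 12.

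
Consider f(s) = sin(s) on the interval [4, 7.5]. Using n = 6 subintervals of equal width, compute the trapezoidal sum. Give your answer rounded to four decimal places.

-0.9718

Δs = (7.5 − 4)/6 = 7/12.
f(4) ≈ -0.7568, f(55/12) ≈ -0.9917, f(31/6) ≈ -0.8986, f(5.75) ≈ -0.5083, f(19/3) ≈ 0.0501, f(83/12) ≈ 0.5920, f(7.5) ≈ 0.9380.
T_6 = (Δs/2)·[f(s_0) + 2f(s_1) + ... + 2f(s_{5}) + f(s_6)].
Sum ≈ -0.9718.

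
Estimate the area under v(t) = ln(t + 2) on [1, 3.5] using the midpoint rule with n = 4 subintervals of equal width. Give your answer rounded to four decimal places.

Δt = (3.5 − 1)/4 = 0.625.
Midpoints: 1.3125, 1.9375, 2.5625, 3.1875.
v(1.3125) ≈ 1.1977, v(1.9375) ≈ 1.3705, v(2.5625) ≈ 1.5179, v(3.1875) ≈ 1.6463.
Sum = Δt · [v(1.3125) + v(1.9375) + v(2.5625) + v(3.1875)].
Sum ≈ 3.5827.

3.5827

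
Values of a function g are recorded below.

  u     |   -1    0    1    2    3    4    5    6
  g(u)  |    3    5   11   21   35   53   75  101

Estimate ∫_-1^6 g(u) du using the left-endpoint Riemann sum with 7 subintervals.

Δu = 1.
Sum = 1·[3 + 5 + 11 + 21 + 35 + 53 + 75] = 203.

203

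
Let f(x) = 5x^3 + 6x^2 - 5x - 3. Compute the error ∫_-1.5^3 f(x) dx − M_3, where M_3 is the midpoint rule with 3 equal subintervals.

Exact integral: ∫_-1.5^3 f(x) dx = 125.296875.
M_3 = 110.7421875.
Error = 125.296875 − 110.7421875 = 14.5546875.

14.5546875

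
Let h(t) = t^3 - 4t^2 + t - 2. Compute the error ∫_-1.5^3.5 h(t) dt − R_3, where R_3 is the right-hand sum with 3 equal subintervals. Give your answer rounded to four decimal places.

-7.0602

Exact integral: ∫_-1.5^3.5 h(t) dt ≈ -30.416667.
R_3 ≈ -23.356481.
Error ≈ -30.416667 − (-23.356481) ≈ -7.0602.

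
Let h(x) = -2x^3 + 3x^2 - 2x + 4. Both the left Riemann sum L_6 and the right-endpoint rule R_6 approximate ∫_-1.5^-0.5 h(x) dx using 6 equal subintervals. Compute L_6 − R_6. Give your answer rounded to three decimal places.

L_6 = 13.
R_6 ≈ 10.58333.
L_6 − R_6 ≈ 2.417.

2.417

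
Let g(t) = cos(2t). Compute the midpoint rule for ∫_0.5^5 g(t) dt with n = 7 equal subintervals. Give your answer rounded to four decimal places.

-0.7429

Δt = (5 − 0.5)/7 = 9/14.
Midpoints: 23/28, 41/28, 59/28, 2.75, 95/28, 113/28, 131/28.
g(23/28) ≈ -0.0720, g(41/28) ≈ -0.9774, g(59/28) ≈ -0.4778, g(2.75) ≈ 0.7087, g(95/28) ≈ 0.8764, g(113/28) ≈ -0.2157, g(131/28) ≈ -0.9977.
Sum = Δt · [g(23/28) + g(41/28) + g(59/28) + ...].
Sum ≈ -0.7429.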